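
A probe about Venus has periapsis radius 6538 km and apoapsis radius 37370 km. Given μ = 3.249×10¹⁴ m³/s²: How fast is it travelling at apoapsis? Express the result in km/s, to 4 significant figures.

v ≈ 1.609 km/s

Semi-major axis a = (r_p + r_a)/2 = 21954 km = 2.195×10⁷ m.
Vis-viva: v² = μ(2/r − 1/a) = 3.249×10¹⁴ × (5.352×10⁻⁸ − 4.555×10⁻⁸) = 2.589×10⁶ m²/s².
v = 1609 m/s = 1.609 km/s.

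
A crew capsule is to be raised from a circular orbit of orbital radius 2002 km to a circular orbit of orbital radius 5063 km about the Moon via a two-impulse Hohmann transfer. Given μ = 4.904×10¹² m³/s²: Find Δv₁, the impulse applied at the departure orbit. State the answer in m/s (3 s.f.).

r₁ = 2002 km = 2.002×10⁶ m.
r₂ = 5063 km = 5.063×10⁶ m.
Transfer ellipse a_t = (r₁ + r₂)/2 = 3.532×10⁶ m.
At r₁: circular v_c1 = √(μ/r₁) = 1565 m/s; transfer-perilune v_p = √[μ(2/r₁ − 1/a_t)] = 1874 m/s.
Δv₁ = v_p − v_c1 = 308.6 m/s.

Δv ≈ 309 m/s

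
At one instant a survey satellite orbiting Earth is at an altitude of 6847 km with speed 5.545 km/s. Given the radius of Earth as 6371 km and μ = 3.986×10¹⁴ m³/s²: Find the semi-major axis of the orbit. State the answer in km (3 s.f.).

a ≈ 13500 km

r = 6371 + 6847 = 13218 km = 1.322×10⁷ m.
Specific orbital energy ε = v²/2 − μ/r = (5545)²/2 − 3.986×10¹⁴/1.322×10⁷ = -1.478×10⁷ J/kg.
Since ε = −μ/(2a), a = −μ/(2ε) = 1.348×10⁷ m = 13482 km.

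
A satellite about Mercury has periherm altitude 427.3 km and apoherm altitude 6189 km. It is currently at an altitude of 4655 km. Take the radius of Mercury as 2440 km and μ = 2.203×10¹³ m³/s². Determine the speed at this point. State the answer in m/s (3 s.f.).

r_p = 2440 + 427.3 = 2867.3 km = 2.8673×10⁶ m.
r_a = 2440 + 6189 = 8629.0 km = 8.6290×10⁶ m.
r = 2440 + 4655 = 7095.0 km = 7.095×10⁶ m.
Semi-major axis a = (r_p + r_a)/2 = 5748.1 km = 5.748×10⁶ m.
Vis-viva: v² = μ(2/r − 1/a) = 2.203×10¹³ × (2.819×10⁻⁷ − 1.740×10⁻⁷) = 2.377×10⁶ m²/s².
v = 1542 m/s.

v ≈ 1540 m/s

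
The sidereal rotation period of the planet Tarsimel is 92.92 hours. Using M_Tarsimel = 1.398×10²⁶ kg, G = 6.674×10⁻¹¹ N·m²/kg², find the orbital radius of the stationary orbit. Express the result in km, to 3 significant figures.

μ = GM = 6.674×10⁻¹¹ × 1.398×10²⁶ = 9.330×10¹⁵ m³/s².
T = 92.92 hours = 3.345×10⁵ s.
A synchronous orbit has period T, so by Kepler's third law a = (μT²/4π²)^(1/3).
μT²/4π² = 9.330×10¹⁵ × (3.345×10⁵)² / 39.48 = 2.645×10²⁵ m³.
a = 2.979×10⁸ m = 2.9793×10⁵ km.

r_sync ≈ 2.98×10⁵ km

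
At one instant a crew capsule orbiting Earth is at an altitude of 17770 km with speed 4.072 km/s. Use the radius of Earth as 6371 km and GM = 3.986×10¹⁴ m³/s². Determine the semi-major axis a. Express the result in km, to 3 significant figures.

a ≈ 24200 km

r = 6371 + 17770 = 24141 km = 2.414×10⁷ m.
Specific orbital energy ε = v²/2 − μ/r = (4072)²/2 − 3.986×10¹⁴/2.414×10⁷ = -8.221×10⁶ J/kg.
Since ε = −μ/(2a), a = −μ/(2ε) = 2.424×10⁷ m = 24244 km.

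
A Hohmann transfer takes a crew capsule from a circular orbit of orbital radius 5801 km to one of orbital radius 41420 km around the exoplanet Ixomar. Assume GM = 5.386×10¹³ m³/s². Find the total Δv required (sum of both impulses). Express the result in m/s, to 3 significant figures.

Δv_total ≈ 1560 m/s

r₁ = 5801 km = 5.801×10⁶ m.
r₂ = 41420 km = 4.142×10⁷ m.
Transfer ellipse a_t = (r₁ + r₂)/2 = 2.361×10⁷ m.
At r₁: circular v_c1 = √(μ/r₁) = 3047 m/s; transfer-periapsis v_p = √[μ(2/r₁ − 1/a_t)] = 4036 m/s.
Δv₁ = v_p − v_c1 = 988.8 m/s.
At r₂: circular v_c2 = √(μ/r₂) = 1140 m/s; transfer-apoapsis v_a = √[μ(2/r₂ − 1/a_t)] = 565.2 m/s.
Δv₂ = v_c2 − v_a = 575.1 m/s.
Total Δv = Δv₁ + Δv₂ = 1564 m/s.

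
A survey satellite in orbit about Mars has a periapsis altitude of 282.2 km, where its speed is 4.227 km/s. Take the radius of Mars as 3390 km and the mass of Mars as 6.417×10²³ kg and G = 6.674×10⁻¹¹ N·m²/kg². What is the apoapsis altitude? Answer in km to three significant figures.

μ = GM = 6.674×10⁻¹¹ × 6.417×10²³ = 4.283×10¹³ m³/s².
r_p = 3390 + 282.2 = 3672.2 km = 3.672×10⁶ m.
Specific energy ε = v²/2 − μ/r = -2.729×10⁶ J/kg, so a = −μ/(2ε) = 7.847×10⁶ m.
The apsides satisfy r_p + r_a = 2a, so the apoapsis radius is 2a − r_p = 1.202×10⁷ m = 12023 km.
Apoapsis altitude = 12023 − 3390 = 8632.6 km.

apoapsis altitude ≈ 8630 km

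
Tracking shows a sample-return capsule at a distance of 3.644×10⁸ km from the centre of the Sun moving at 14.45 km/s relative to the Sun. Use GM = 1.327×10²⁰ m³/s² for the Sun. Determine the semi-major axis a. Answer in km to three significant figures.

a ≈ 2.55×10⁸ km

r = 3.644×10¹¹ m.
Specific orbital energy ε = v²/2 − μ/r = (14450)²/2 − 1.327×10²⁰/3.644×10¹¹ = -2.598×10⁸ J/kg.
Since ε = −μ/(2a), a = −μ/(2ε) = 2.554×10¹¹ m = 2.5543×10⁸ km.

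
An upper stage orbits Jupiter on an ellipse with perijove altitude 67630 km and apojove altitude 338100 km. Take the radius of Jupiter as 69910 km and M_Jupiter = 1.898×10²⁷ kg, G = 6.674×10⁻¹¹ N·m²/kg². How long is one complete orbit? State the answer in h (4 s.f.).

T ≈ 22.09 h

μ = GM = 6.674×10⁻¹¹ × 1.898×10²⁷ = 1.267×10¹⁷ m³/s².
r_p = 69910 + 67630 = 137540 km = 1.3754×10⁸ m.
r_a = 69910 + 338100 = 408010 km = 4.0801×10⁸ m.
Semi-major axis a = (r_p + r_a)/2 = (1.3754×10⁵ + 4.0801×10⁵)/2 = 2.7278×10⁵ km = 2.728×10⁸ m.
By Kepler's third law T = 2π√(a³/μ) = 2π × 1.266×10⁴ = 7.953×10⁴ s.
= 22.09 h.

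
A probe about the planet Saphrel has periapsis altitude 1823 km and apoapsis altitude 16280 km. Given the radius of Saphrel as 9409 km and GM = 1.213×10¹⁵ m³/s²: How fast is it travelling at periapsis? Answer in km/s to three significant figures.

v ≈ 12.3 km/s

r_p = 9409 + 1823 = 11232 km = 1.1232×10⁷ m.
r_a = 9409 + 16280 = 25689 km = 2.5689×10⁷ m.
Semi-major axis a = (r_p + r_a)/2 = 18460 km = 1.846×10⁷ m.
Vis-viva: v² = μ(2/r − 1/a) = 1.213×10¹⁵ × (1.781×10⁻⁷ − 5.417×10⁻⁸) = 1.503×10⁸ m²/s².
v = 12260 m/s = 12.26 km/s.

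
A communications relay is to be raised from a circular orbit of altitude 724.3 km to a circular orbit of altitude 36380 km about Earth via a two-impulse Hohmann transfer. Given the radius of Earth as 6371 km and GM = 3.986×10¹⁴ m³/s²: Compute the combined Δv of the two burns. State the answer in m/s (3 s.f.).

Δv_total ≈ 3750 m/s

r₁ = 6371 + 724.3 = 7095.3 km = 7.0953×10⁶ m.
r₂ = 6371 + 36380 = 42751 km = 4.2751×10⁷ m.
Transfer ellipse a_t = (r₁ + r₂)/2 = 2.492×10⁷ m.
At r₁: circular v_c1 = √(μ/r₁) = 7495 m/s; transfer-perigee v_p = √[μ(2/r₁ − 1/a_t)] = 9816 m/s.
Δv₁ = v_p − v_c1 = 2321 m/s.
At r₂: circular v_c2 = √(μ/r₂) = 3053 m/s; transfer-apogee v_a = √[μ(2/r₂ − 1/a_t)] = 1629 m/s.
Δv₂ = v_c2 − v_a = 1424 m/s.
Total Δv = Δv₁ + Δv₂ = 3746 m/s.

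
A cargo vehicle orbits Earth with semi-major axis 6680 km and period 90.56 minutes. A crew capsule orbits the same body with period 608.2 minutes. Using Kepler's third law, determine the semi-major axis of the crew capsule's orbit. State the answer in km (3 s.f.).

Kepler's third law: a³ ∝ T², so a₂ = a₁ (T₂/T₁)^(2/3).
T₂/T₁ = 6.716, (T₂/T₁)^(2/3) = 3.560.
a₂ = 6680 × 3.560 = 23780 km.

a₂ ≈ 23800 km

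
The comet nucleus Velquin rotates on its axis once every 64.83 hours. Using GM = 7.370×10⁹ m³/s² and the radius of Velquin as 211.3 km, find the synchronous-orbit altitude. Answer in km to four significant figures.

h_sync ≈ 1955 km

T = 64.83 hours = 2.334×10⁵ s.
A synchronous orbit has period T, so by Kepler's third law a = (μT²/4π²)^(1/3).
μT²/4π² = 7.370×10⁹ × (2.334×10⁵)² / 39.48 = 1.017×10¹⁹ m³.
a = 2.166×10⁶ m = 2166.5 km.
Altitude h = a − R = 2166.5 − 211.3 = 1955.2 km.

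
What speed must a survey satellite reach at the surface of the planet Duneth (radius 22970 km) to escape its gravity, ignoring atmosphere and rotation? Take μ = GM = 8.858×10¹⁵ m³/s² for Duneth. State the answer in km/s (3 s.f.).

r = R = 2.297×10⁷ m.
Escape speed v_esc = √(2μ/r) = √(2 × 8.858×10¹⁵ / 2.297×10⁷) = √(7.713×10⁸) = 27770 m/s.
= 27.77 km/s.

v_esc ≈ 27.8 km/s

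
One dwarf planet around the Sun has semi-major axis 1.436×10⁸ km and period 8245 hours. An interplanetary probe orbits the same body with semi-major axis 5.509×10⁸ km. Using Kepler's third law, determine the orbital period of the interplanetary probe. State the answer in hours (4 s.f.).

Kepler's third law: T² ∝ a³, so T₂ = T₁ (a₂/a₁)^(3/2).
a₂/a₁ = 3.836, (a₂/a₁)^(3/2) = 7.514.
T₂ = 8245 × 7.514 = 61950 hours.

T₂ ≈ 61950 hours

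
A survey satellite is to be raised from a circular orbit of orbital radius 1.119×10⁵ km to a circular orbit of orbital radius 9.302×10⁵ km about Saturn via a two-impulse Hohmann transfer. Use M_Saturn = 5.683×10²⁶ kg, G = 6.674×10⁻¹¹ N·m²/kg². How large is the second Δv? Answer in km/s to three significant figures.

Δv ≈ 3.43 km/s

μ = GM = 6.674×10⁻¹¹ × 5.683×10²⁶ = 3.793×10¹⁶ m³/s².
r₁ = 1.119×10⁵ km = 1.119×10⁸ m.
r₂ = 9.302×10⁵ km = 9.302×10⁸ m.
Transfer ellipse a_t = (r₁ + r₂)/2 = 5.210×10⁸ m.
At r₁: circular v_c1 = √(μ/r₁) = 18410 m/s; transfer-perikrone v_p = √[μ(2/r₁ − 1/a_t)] = 24600 m/s.
At r₂: circular v_c2 = √(μ/r₂) = 6385 m/s; transfer-apokrone v_a = √[μ(2/r₂ − 1/a_t)] = 2959 m/s.
Δv₂ = v_c2 − v_a = 3426 m/s.
= 3.426 km/s.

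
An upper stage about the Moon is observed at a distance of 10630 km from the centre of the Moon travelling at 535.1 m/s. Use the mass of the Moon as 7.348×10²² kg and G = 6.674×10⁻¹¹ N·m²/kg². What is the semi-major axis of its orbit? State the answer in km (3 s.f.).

μ = GM = 6.674×10⁻¹¹ × 7.348×10²² = 4.904×10¹² m³/s².
r = 1.063×10⁷ m.
Specific orbital energy ε = v²/2 − μ/r = (535.1)²/2 − 4.904×10¹²/1.063×10⁷ = -3.182×10⁵ J/kg.
Since ε = −μ/(2a), a = −μ/(2ε) = 7.707×10⁶ m = 7706.5 km.

a ≈ 7710 km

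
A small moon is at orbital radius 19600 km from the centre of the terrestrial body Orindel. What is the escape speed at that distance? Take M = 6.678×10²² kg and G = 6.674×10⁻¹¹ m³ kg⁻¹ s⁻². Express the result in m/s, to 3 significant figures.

v_esc ≈ 674 m/s

μ = GM = 6.674×10⁻¹¹ × 6.678×10²² = 4.457×10¹² m³/s².
r = 19600 km = 1.960×10⁷ m.
Escape speed v_esc = √(2μ/r) = √(2 × 4.457×10¹² / 1.960×10⁷) = √(4.548×10⁵) = 674.4 m/s.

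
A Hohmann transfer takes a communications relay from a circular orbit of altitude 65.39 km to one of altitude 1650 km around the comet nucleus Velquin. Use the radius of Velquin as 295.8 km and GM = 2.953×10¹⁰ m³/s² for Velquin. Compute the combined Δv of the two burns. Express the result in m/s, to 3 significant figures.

r₁ = 295.8 + 65.39 = 361.19 km = 3.6119×10⁵ m.
r₂ = 295.8 + 1650 = 1945.8 km = 1.9458×10⁶ m.
Transfer ellipse a_t = (r₁ + r₂)/2 = 1.153×10⁶ m.
At r₁: circular v_c1 = √(μ/r₁) = 285.9 m/s; transfer-periapsis v_p = √[μ(2/r₁ − 1/a_t)] = 371.4 m/s.
Δv₁ = v_p − v_c1 = 85.44 m/s.
At r₂: circular v_c2 = √(μ/r₂) = 123.2 m/s; transfer-apoapsis v_a = √[μ(2/r₂ − 1/a_t)] = 68.94 m/s.
Δv₂ = v_c2 − v_a = 54.26 m/s.
Total Δv = Δv₁ + Δv₂ = 139.7 m/s.

Δv_total ≈ 140 m/s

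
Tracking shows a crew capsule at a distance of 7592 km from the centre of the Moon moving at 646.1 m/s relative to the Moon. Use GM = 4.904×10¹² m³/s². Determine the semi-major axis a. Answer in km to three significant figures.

r = 7.592×10⁶ m.
Vis-viva rearranged: 1/a = 2/r − v²/μ = 2.634×10⁻⁷ − 8.512×10⁻⁸ = 1.783×10⁻⁷ m⁻¹.
a = 5.608×10⁶ m = 5608.2 km.

a ≈ 5610 km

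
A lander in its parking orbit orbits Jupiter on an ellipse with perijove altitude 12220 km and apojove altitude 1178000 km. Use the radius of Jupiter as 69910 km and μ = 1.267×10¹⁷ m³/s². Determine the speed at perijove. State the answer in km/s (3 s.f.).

r_p = 69910 + 12220 = 82130 km = 8.2130×10⁷ m.
r_a = 69910 + 1178000 = 1247900 km = 1.2479×10⁹ m.
Semi-major axis a = (r_p + r_a)/2 = 6.6502×10⁵ km = 6.650×10⁸ m.
Vis-viva: v² = μ(2/r − 1/a) = 1.267×10¹⁷ × (2.435×10⁻⁸ − 1.504×10⁻⁹) = 2.895×10⁹ m²/s².
v = 53800 m/s = 53.80 km/s.

v ≈ 53.8 km/s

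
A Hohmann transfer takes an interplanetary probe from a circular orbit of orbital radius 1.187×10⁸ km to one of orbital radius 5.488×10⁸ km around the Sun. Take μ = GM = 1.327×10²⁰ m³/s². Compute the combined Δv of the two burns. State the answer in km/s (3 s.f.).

Δv_total ≈ 15.7 km/s

r₁ = 1.187×10⁸ km = 1.187×10¹¹ m.
r₂ = 5.488×10⁸ km = 5.488×10¹¹ m.
Transfer ellipse a_t = (r₁ + r₂)/2 = 3.338×10¹¹ m.
At r₁: circular v_c1 = √(μ/r₁) = 33440 m/s; transfer-perihelion v_p = √[μ(2/r₁ − 1/a_t)] = 42880 m/s.
Δv₁ = v_p − v_c1 = 9440 m/s.
At r₂: circular v_c2 = √(μ/r₂) = 15550 m/s; transfer-aphelion v_a = √[μ(2/r₂ − 1/a_t)] = 9273 m/s.
Δv₂ = v_c2 − v_a = 6276 m/s.
Total Δv = Δv₁ + Δv₂ = 15720 m/s = 15.72 km/s.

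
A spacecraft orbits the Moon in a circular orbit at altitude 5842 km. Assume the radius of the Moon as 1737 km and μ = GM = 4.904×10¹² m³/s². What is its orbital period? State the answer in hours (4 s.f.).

T ≈ 16.44 hours

r = 1737 + 5842 = 7579.0 km = 7.5790×10⁶ m.
Kepler's third law: T = 2π√(r³/μ) = 2π√((7.579×10⁶)³ / 4.904×10¹²).
r³/μ = 8.877×10⁷ s², so T = 2π × 9.422×10³ = 5.920×10⁴ s.
Converting: 5.920×10⁴ s ÷ 3600 = 16.44 hours.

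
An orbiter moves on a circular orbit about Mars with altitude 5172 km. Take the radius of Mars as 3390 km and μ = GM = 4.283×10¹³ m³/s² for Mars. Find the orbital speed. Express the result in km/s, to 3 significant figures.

v ≈ 2.24 km/s

r = 3390 + 5172 = 8562.0 km = 8.5620×10⁶ m.
For a circular orbit v = √(μ/r) = √(4.283×10¹³ / 8.562×10⁶) = √(5.002×10⁶) = 2237 m/s.
That is 2.237 km/s.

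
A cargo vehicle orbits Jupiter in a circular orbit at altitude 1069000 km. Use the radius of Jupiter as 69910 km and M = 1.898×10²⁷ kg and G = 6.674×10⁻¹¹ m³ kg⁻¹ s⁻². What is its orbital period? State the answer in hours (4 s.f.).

μ = GM = 6.674×10⁻¹¹ × 1.898×10²⁷ = 1.267×10¹⁷ m³/s².
r = 69910 + 1069000 = 1138900 km = 1.1389×10⁹ m.
Kepler's third law: T = 2π√(r³/μ) = 2π√((1.139×10⁹)³ / 1.267×10¹⁷).
r³/μ = 1.166×10¹⁰ s², so T = 2π × 1.080×10⁵ = 6.785×10⁵ s.
Converting: 6.785×10⁵ s ÷ 3600 = 188.5 hours.

T ≈ 188.5 hours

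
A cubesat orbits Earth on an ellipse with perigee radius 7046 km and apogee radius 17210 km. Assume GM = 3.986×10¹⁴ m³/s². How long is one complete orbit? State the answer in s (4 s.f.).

T ≈ 13290 s

Semi-major axis a = (r_p + r_a)/2 = (7046.0 + 17210)/2 = 12128 km = 1.213×10⁷ m.
By Kepler's third law T = 2π√(a³/μ) = 2π × 2.116×10³ = 1.329×10⁴ s.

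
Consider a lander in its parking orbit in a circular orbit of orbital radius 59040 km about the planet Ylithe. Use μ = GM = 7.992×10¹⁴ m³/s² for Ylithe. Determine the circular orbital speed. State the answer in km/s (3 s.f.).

v ≈ 3.68 km/s

r = 59040 km = 5.904×10⁷ m.
For a circular orbit v = √(μ/r) = √(7.992×10¹⁴ / 5.904×10⁷) = √(1.354×10⁷) = 3679 m/s.
That is 3.679 km/s.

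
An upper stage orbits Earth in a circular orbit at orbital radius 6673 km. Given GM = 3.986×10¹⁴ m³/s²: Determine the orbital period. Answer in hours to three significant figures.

r = 6673 km = 6.673×10⁶ m.
Kepler's third law: T = 2π√(r³/μ) = 2π√((6.673×10⁶)³ / 3.986×10¹⁴).
r³/μ = 7.455×10⁵ s², so T = 2π × 8.634×10² = 5.425×10³ s.
Converting: 5.425×10³ s ÷ 3600 = 1.507 hours.

T ≈ 1.51 hours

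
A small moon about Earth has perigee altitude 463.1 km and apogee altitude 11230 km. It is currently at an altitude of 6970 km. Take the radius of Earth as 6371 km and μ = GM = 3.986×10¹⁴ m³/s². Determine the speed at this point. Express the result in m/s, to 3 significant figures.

r_p = 6371 + 463.1 = 6834.1 km = 6.8341×10⁶ m.
r_a = 6371 + 11230 = 17601 km = 1.7601×10⁷ m.
r = 6371 + 6970 = 13341 km = 1.334×10⁷ m.
Semi-major axis a = (r_p + r_a)/2 = 12218 km = 1.222×10⁷ m.
Vis-viva: v² = μ(2/r − 1/a) = 3.986×10¹⁴ × (1.499×10⁻⁷ − 8.185×10⁻⁸) = 2.713×10⁷ m²/s².
v = 5209 m/s.

v ≈ 5210 m/s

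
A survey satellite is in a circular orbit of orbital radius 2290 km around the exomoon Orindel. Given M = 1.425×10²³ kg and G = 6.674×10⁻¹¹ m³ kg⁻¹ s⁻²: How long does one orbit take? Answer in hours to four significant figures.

T ≈ 1.961 hours

μ = GM = 6.674×10⁻¹¹ × 1.425×10²³ = 9.510×10¹² m³/s².
r = 2290 km = 2.290×10⁶ m.
Kepler's third law: T = 2π√(r³/μ) = 2π√((2.290×10⁶)³ / 9.510×10¹²).
r³/μ = 1.263×10⁶ s², so T = 2π × 1.124×10³ = 7.060×10³ s.
Converting: 7.060×10³ s ÷ 3600 = 1.961 hours.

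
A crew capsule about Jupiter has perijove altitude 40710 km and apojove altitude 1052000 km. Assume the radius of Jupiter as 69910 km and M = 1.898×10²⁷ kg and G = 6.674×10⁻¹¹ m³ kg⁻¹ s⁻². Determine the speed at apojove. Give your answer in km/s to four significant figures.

v ≈ 4.502 km/s

μ = GM = 6.674×10⁻¹¹ × 1.898×10²⁷ = 1.267×10¹⁷ m³/s².
r_p = 69910 + 40710 = 110620 km = 1.1062×10⁸ m.
r_a = 69910 + 1052000 = 1121900 km = 1.1219×10⁹ m.
Semi-major axis a = (r_p + r_a)/2 = 6.1626×10⁵ km = 6.163×10⁸ m.
Vis-viva: v² = μ(2/r − 1/a) = 1.267×10¹⁷ × (1.783×10⁻⁹ − 1.623×10⁻⁹) = 2.027×10⁷ m²/s².
v = 4502 m/s = 4.502 km/s.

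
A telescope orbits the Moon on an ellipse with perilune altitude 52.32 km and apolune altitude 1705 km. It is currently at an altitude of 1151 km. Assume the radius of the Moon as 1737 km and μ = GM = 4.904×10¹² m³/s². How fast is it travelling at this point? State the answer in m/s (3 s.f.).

r_p = 1737 + 52.32 = 1789.3 km = 1.7893×10⁶ m.
r_a = 1737 + 1705 = 3442.0 km = 3.4420×10⁶ m.
r = 1737 + 1151 = 2888.0 km = 2.888×10⁶ m.
Semi-major axis a = (r_p + r_a)/2 = 2615.7 km = 2.616×10⁶ m.
Vis-viva: v² = μ(2/r − 1/a) = 4.904×10¹² × (6.925×10⁻⁷ − 3.823×10⁻⁷) = 1.521×10⁶ m²/s².
v = 1233 m/s.

v ≈ 1230 m/s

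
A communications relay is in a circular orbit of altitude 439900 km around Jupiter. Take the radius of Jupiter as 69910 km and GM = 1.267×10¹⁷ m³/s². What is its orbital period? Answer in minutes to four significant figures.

r = 69910 + 439900 = 509810 km = 5.0981×10⁸ m.
Kepler's third law: T = 2π√(r³/μ) = 2π√((5.098×10⁸)³ / 1.267×10¹⁷).
r³/μ = 1.046×10⁹ s², so T = 2π × 3.234×10⁴ = 2.032×10⁵ s.
Converting: 2.032×10⁵ s ÷ 60.00 = 3387 minutes.

T ≈ 3387 minutes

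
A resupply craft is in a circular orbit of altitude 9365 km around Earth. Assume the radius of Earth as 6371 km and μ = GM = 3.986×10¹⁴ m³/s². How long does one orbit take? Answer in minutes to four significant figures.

T ≈ 327.4 minutes

r = 6371 + 9365 = 15736 km = 1.5736×10⁷ m.
Kepler's third law: T = 2π√(r³/μ) = 2π√((1.574×10⁷)³ / 3.986×10¹⁴).
r³/μ = 9.776×10⁶ s², so T = 2π × 3.127×10³ = 1.965×10⁴ s.
Converting: 1.965×10⁴ s ÷ 60.00 = 327.4 minutes.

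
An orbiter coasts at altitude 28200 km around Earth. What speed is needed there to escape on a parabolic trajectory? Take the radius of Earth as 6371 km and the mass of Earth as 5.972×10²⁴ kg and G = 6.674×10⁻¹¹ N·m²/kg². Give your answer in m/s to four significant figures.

μ = GM = 6.674×10⁻¹¹ × 5.972×10²⁴ = 3.986×10¹⁴ m³/s².
r = 6371 + 28200 = 34571 km = 3.4571×10⁷ m.
Escape speed v_esc = √(2μ/r) = √(2 × 3.986×10¹⁴ / 3.457×10⁷) = √(2.306×10⁷) = 4802 m/s.

v_esc ≈ 4802 m/s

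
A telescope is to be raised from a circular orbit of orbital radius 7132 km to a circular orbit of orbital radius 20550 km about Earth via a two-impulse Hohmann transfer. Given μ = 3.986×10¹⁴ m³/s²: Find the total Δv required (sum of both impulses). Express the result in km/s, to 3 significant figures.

Δv_total ≈ 2.88 km/s

r₁ = 7132 km = 7.132×10⁶ m.
r₂ = 20550 km = 2.055×10⁷ m.
Transfer ellipse a_t = (r₁ + r₂)/2 = 1.384×10⁷ m.
At r₁: circular v_c1 = √(μ/r₁) = 7476 m/s; transfer-perigee v_p = √[μ(2/r₁ − 1/a_t)] = 9109 m/s.
Δv₁ = v_p − v_c1 = 1633 m/s.
At r₂: circular v_c2 = √(μ/r₂) = 4404 m/s; transfer-apogee v_a = √[μ(2/r₂ − 1/a_t)] = 3161 m/s.
Δv₂ = v_c2 − v_a = 1243 m/s.
Total Δv = Δv₁ + Δv₂ = 2876 m/s = 2.876 km/s.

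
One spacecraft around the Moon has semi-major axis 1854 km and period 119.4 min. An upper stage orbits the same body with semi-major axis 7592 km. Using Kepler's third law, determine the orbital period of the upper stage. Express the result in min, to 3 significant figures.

T₂ ≈ 989 min

Kepler's third law: T² ∝ a³, so T₂ = T₁ (a₂/a₁)^(3/2).
a₂/a₁ = 4.095, (a₂/a₁)^(3/2) = 8.286.
T₂ = 119.4 × 8.286 = 989.4 min.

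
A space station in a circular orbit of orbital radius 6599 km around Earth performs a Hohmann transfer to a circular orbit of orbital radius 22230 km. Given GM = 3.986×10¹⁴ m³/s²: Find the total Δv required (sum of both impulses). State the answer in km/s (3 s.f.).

Δv_total ≈ 3.25 km/s

r₁ = 6599 km = 6.599×10⁶ m.
r₂ = 22230 km = 2.223×10⁷ m.
Transfer ellipse a_t = (r₁ + r₂)/2 = 1.441×10⁷ m.
At r₁: circular v_c1 = √(μ/r₁) = 7772 m/s; transfer-perigee v_p = √[μ(2/r₁ − 1/a_t)] = 9652 m/s.
Δv₁ = v_p − v_c1 = 1880 m/s.
At r₂: circular v_c2 = √(μ/r₂) = 4234 m/s; transfer-apogee v_a = √[μ(2/r₂ − 1/a_t)] = 2865 m/s.
Δv₂ = v_c2 − v_a = 1369 m/s.
Total Δv = Δv₁ + Δv₂ = 3249 m/s = 3.249 km/s.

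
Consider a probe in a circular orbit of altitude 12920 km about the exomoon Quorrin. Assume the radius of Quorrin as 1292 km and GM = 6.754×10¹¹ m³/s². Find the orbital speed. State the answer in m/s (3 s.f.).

v ≈ 218 m/s

r = 1292 + 12920 = 14212 km = 1.4212×10⁷ m.
For a circular orbit v = √(μ/r) = √(6.754×10¹¹ / 1.421×10⁷) = √(4.752×10⁴) = 218.0 m/s.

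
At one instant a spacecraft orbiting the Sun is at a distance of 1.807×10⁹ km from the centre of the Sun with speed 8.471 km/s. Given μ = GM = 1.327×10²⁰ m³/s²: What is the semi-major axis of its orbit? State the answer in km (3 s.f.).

a ≈ 1.77×10⁹ km

r = 1.807×10¹² m.
Vis-viva rearranged: 1/a = 2/r − v²/μ = 1.107×10⁻¹² − 5.408×10⁻¹³ = 5.661×10⁻¹³ m⁻¹.
a = 1.767×10¹² m = 1.7666×10⁹ km.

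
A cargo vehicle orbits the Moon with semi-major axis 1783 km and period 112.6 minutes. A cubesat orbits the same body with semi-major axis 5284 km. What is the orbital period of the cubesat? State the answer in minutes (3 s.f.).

Kepler's third law: T² ∝ a³, so T₂ = T₁ (a₂/a₁)^(3/2).
a₂/a₁ = 2.964, (a₂/a₁)^(3/2) = 5.102.
T₂ = 112.6 × 5.102 = 574.5 minutes.

T₂ ≈ 574 minutes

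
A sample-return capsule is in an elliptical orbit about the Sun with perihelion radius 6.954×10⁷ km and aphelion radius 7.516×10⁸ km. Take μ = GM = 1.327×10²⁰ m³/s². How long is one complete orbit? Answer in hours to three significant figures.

Semi-major axis a = (r_p + r_a)/2 = (6.9540×10⁷ + 7.5160×10⁸)/2 = 4.1057×10⁸ km = 4.106×10¹¹ m.
By Kepler's third law T = 2π√(a³/μ) = 2π × 2.284×10⁷ = 1.435×10⁸ s.
= 39860 hours.

T ≈ 39900 hours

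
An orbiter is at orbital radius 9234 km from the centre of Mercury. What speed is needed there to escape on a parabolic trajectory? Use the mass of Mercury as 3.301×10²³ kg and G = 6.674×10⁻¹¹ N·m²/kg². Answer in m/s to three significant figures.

μ = GM = 6.674×10⁻¹¹ × 3.301×10²³ = 2.203×10¹³ m³/s².
r = 9234 km = 9.234×10⁶ m.
Escape speed v_esc = √(2μ/r) = √(2 × 2.203×10¹³ / 9.234×10⁶) = √(4.772×10⁶) = 2184 m/s.

v_esc ≈ 2180 m/s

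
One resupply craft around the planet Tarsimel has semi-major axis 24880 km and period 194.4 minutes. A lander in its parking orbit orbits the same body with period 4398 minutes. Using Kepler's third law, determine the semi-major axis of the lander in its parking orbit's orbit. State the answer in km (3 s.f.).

Kepler's third law: a³ ∝ T², so a₂ = a₁ (T₂/T₁)^(2/3).
T₂/T₁ = 22.62, (T₂/T₁)^(2/3) = 7.999.
a₂ = 24880 × 7.999 = 1.990×10⁵ km.

a₂ ≈ 1.99×10⁵ km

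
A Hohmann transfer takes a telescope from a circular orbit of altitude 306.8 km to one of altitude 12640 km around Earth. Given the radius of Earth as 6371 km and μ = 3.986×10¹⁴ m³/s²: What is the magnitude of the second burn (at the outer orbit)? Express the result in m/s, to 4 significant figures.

Δv ≈ 1277 m/s

r₁ = 6371 + 306.8 = 6677.8 km = 6.6778×10⁶ m.
r₂ = 6371 + 12640 = 19011 km = 1.9011×10⁷ m.
Transfer ellipse a_t = (r₁ + r₂)/2 = 1.284×10⁷ m.
At r₁: circular v_c1 = √(μ/r₁) = 7726 m/s; transfer-perigee v_p = √[μ(2/r₁ − 1/a_t)] = 9399 m/s.
At r₂: circular v_c2 = √(μ/r₂) = 4579 m/s; transfer-apogee v_a = √[μ(2/r₂ − 1/a_t)] = 3302 m/s.
Δv₂ = v_c2 − v_a = 1277 m/s.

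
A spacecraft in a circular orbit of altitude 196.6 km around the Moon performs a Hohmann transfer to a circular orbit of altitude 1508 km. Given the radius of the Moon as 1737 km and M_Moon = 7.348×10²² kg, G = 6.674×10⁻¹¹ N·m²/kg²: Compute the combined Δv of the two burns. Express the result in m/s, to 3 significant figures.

μ = GM = 6.674×10⁻¹¹ × 7.348×10²² = 4.904×10¹² m³/s².
r₁ = 1737 + 196.6 = 1933.6 km = 1.9336×10⁶ m.
r₂ = 1737 + 1508 = 3245.0 km = 3.2450×10⁶ m.
Transfer ellipse a_t = (r₁ + r₂)/2 = 2.589×10⁶ m.
At r₁: circular v_c1 = √(μ/r₁) = 1593 m/s; transfer-perilune v_p = √[μ(2/r₁ − 1/a_t)] = 1783 m/s.
Δv₁ = v_p − v_c1 = 190.3 m/s.
At r₂: circular v_c2 = √(μ/r₂) = 1229 m/s; transfer-apolune v_a = √[μ(2/r₂ − 1/a_t)] = 1062 m/s.
Δv₂ = v_c2 − v_a = 167.0 m/s.
Total Δv = Δv₁ + Δv₂ = 357.3 m/s.

Δv_total ≈ 357 m/s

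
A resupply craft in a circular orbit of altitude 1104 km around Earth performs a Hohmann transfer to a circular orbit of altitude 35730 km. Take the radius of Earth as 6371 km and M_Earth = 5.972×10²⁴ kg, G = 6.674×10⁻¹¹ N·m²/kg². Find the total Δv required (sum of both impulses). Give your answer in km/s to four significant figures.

μ = GM = 6.674×10⁻¹¹ × 5.972×10²⁴ = 3.986×10¹⁴ m³/s².
r₁ = 6371 + 1104 = 7475.0 km = 7.4750×10⁶ m.
r₂ = 6371 + 35730 = 42101 km = 4.2101×10⁷ m.
Transfer ellipse a_t = (r₁ + r₂)/2 = 2.479×10⁷ m.
At r₁: circular v_c1 = √(μ/r₁) = 7302 m/s; transfer-perigee v_p = √[μ(2/r₁ − 1/a_t)] = 9516 m/s.
Δv₁ = v_p − v_c1 = 2214 m/s.
At r₂: circular v_c2 = √(μ/r₂) = 3077 m/s; transfer-apogee v_a = √[μ(2/r₂ − 1/a_t)] = 1690 m/s.
Δv₂ = v_c2 − v_a = 1387 m/s.
Total Δv = Δv₁ + Δv₂ = 3602 m/s = 3.602 km/s.

Δv_total ≈ 3.602 km/s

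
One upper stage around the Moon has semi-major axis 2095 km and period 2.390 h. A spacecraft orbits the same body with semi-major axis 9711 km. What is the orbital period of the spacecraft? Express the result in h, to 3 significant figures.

T₂ ≈ 23.9 h

Kepler's third law: T² ∝ a³, so T₂ = T₁ (a₂/a₁)^(3/2).
a₂/a₁ = 4.635, (a₂/a₁)^(3/2) = 9.980.
T₂ = 2.390 × 9.980 = 23.85 h.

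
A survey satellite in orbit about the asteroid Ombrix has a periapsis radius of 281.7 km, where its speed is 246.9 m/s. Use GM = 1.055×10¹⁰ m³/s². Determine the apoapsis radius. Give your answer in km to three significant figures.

r_p = 2.817×10⁵ m.
Specific energy ε = v²/2 − μ/r = -6.971×10³ J/kg, so a = −μ/(2ε) = 7.567×10⁵ m.
The apsides satisfy r_p + r_a = 2a, so the apoapsis radius is 2a − r_p = 1.232×10⁶ m = 1231.6 km.

apoapsis radius ≈ 1230 km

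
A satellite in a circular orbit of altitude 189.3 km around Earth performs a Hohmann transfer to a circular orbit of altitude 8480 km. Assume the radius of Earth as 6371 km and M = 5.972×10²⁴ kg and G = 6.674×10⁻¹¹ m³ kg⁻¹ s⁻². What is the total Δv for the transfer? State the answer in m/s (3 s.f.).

μ = GM = 6.674×10⁻¹¹ × 5.972×10²⁴ = 3.986×10¹⁴ m³/s².
r₁ = 6371 + 189.3 = 6560.3 km = 6.5603×10⁶ m.
r₂ = 6371 + 8480 = 14851 km = 1.4851×10⁷ m.
Transfer ellipse a_t = (r₁ + r₂)/2 = 1.071×10⁷ m.
At r₁: circular v_c1 = √(μ/r₁) = 7795 m/s; transfer-perigee v_p = √[μ(2/r₁ − 1/a_t)] = 9180 m/s.
Δv₁ = v_p − v_c1 = 1386 m/s.
At r₂: circular v_c2 = √(μ/r₂) = 5181 m/s; transfer-apogee v_a = √[μ(2/r₂ − 1/a_t)] = 4055 m/s.
Δv₂ = v_c2 − v_a = 1125 m/s.
Total Δv = Δv₁ + Δv₂ = 2511 m/s.

Δv_total ≈ 2510 m/s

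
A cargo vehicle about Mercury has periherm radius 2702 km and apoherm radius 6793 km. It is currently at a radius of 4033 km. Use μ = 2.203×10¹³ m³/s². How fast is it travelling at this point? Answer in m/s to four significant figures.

v ≈ 2507 m/s

Semi-major axis a = (r_p + r_a)/2 = 4747.5 km = 4.748×10⁶ m.
Vis-viva: v² = μ(2/r − 1/a) = 2.203×10¹³ × (4.959×10⁻⁷ − 2.106×10⁻⁷) = 6.285×10⁶ m²/s².
v = 2507 m/s.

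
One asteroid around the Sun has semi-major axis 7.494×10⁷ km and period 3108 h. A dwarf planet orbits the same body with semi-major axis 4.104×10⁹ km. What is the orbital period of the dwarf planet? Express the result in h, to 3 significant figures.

Kepler's third law: T² ∝ a³, so T₂ = T₁ (a₂/a₁)^(3/2).
a₂/a₁ = 54.76, (a₂/a₁)^(3/2) = 405.3.
T₂ = 3108 × 405.3 = 1.260×10⁶ h.

T₂ ≈ 1.26×10⁶ h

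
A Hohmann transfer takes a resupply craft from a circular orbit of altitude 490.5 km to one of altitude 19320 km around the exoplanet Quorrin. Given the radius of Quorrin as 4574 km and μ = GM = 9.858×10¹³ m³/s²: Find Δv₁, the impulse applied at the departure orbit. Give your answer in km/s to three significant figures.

r₁ = 4574 + 490.5 = 5064.5 km = 5.0645×10⁶ m.
r₂ = 4574 + 19320 = 23894 km = 2.3894×10⁷ m.
Transfer ellipse a_t = (r₁ + r₂)/2 = 1.448×10⁷ m.
At r₁: circular v_c1 = √(μ/r₁) = 4412 m/s; transfer-periapsis v_p = √[μ(2/r₁ − 1/a_t)] = 5668 m/s.
Δv₁ = v_p − v_c1 = 1256 m/s.
= 1.256 km/s.

Δv ≈ 1.26 km/s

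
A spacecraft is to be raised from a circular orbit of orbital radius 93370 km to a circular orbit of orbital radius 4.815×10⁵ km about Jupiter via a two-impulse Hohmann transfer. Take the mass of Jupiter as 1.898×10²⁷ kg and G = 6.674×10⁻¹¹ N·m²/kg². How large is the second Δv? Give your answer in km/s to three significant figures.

Δv ≈ 6.98 km/s

μ = GM = 6.674×10⁻¹¹ × 1.898×10²⁷ = 1.267×10¹⁷ m³/s².
r₁ = 93370 km = 9.337×10⁷ m.
r₂ = 4.815×10⁵ km = 4.815×10⁸ m.
Transfer ellipse a_t = (r₁ + r₂)/2 = 2.874×10⁸ m.
At r₁: circular v_c1 = √(μ/r₁) = 36830 m/s; transfer-perijove v_p = √[μ(2/r₁ − 1/a_t)] = 47670 m/s.
At r₂: circular v_c2 = √(μ/r₂) = 16220 m/s; transfer-apojove v_a = √[μ(2/r₂ − 1/a_t)] = 9244 m/s.
Δv₂ = v_c2 − v_a = 6975 m/s.
= 6.975 km/s.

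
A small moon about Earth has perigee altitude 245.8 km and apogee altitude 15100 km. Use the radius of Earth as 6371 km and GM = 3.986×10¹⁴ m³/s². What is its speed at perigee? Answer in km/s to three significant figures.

v ≈ 9.60 km/s

r_p = 6371 + 245.8 = 6616.8 km = 6.6168×10⁶ m.
r_a = 6371 + 15100 = 21471 km = 2.1471×10⁷ m.
Semi-major axis a = (r_p + r_a)/2 = 14044 km = 1.404×10⁷ m.
Vis-viva: v² = μ(2/r − 1/a) = 3.986×10¹⁴ × (3.023×10⁻⁷ − 7.121×10⁻⁸) = 9.210×10⁷ m²/s².
v = 9597 m/s = 9.597 km/s.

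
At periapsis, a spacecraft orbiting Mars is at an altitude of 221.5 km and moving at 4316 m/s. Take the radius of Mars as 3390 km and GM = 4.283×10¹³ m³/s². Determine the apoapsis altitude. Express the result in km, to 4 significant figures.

apoapsis altitude ≈ 9825 km

r_p = 3390 + 221.5 = 3611.5 km = 3.612×10⁶ m.
Specific energy ε = v²/2 − μ/r = -2.545×10⁶ J/kg, so a = −μ/(2ε) = 8.413×10⁶ m.
The apsides satisfy r_p + r_a = 2a, so the apoapsis radius is 2a − r_p = 1.321×10⁷ m = 13215 km.
Apoapsis altitude = 13215 − 3390 = 9824.9 km.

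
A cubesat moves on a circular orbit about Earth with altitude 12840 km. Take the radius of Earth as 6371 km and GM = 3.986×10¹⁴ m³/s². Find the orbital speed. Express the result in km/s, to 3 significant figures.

v ≈ 4.56 km/s

r = 6371 + 12840 = 19211 km = 1.9211×10⁷ m.
For a circular orbit v = √(μ/r) = √(3.986×10¹⁴ / 1.921×10⁷) = √(2.075×10⁷) = 4555 m/s.
That is 4.555 km/s.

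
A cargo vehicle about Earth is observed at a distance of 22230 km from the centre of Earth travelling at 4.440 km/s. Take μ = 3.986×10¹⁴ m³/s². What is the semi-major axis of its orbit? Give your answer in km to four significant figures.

a ≈ 24680 km

r = 2.223×10⁷ m.
Specific orbital energy ε = v²/2 − μ/r = (4440)²/2 − 3.986×10¹⁴/2.223×10⁷ = -8.074×10⁶ J/kg.
Since ε = −μ/(2a), a = −μ/(2ε) = 2.468×10⁷ m = 24684 km.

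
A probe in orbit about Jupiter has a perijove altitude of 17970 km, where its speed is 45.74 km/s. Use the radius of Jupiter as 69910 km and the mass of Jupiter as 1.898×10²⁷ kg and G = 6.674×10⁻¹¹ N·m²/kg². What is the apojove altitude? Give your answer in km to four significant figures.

μ = GM = 6.674×10⁻¹¹ × 1.898×10²⁷ = 1.267×10¹⁷ m³/s².
r_p = 69910 + 17970 = 87880 km = 8.788×10⁷ m.
Specific energy ε = v²/2 − μ/r = -3.954×10⁸ J/kg, so a = −μ/(2ε) = 1.602×10⁸ m.
The apsides satisfy r_p + r_a = 2a, so the apojove radius is 2a − r_p = 2.325×10⁸ m = 2.3252×10⁵ km.
Apojove altitude = 2.3252×10⁵ − 69910 = 1.6261×10⁵ km.

apojove altitude ≈ 1.626×10⁵ km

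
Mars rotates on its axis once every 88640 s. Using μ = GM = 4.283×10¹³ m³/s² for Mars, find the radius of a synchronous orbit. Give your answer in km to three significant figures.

r_sync ≈ 20400 km

A synchronous orbit has period T, so by Kepler's third law a = (μT²/4π²)^(1/3).
μT²/4π² = 4.283×10¹³ × (8.864×10⁴)² / 39.48 = 8.524×10²¹ m³.
a = 2.043×10⁷ m = 20428 km.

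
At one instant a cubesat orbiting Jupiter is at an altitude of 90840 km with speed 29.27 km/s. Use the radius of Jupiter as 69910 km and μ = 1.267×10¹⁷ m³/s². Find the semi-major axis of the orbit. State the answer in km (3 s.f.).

r = 69910 + 90840 = 1.6075×10⁵ km = 1.608×10⁸ m.
Vis-viva rearranged: 1/a = 2/r − v²/μ = 1.244×10⁻⁸ − 6.762×10⁻⁹ = 5.680×10⁻⁹ m⁻¹.
a = 1.761×10⁸ m = 1.7606×10⁵ km.

a ≈ 1.76×10⁵ km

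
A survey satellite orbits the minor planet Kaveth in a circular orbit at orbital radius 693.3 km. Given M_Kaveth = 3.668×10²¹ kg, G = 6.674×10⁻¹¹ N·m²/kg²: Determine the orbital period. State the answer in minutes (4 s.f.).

T ≈ 122.2 minutes

μ = GM = 6.674×10⁻¹¹ × 3.668×10²¹ = 2.448×10¹¹ m³/s².
r = 693.3 km = 6.933×10⁵ m.
Kepler's third law: T = 2π√(r³/μ) = 2π√((6.933×10⁵)³ / 2.448×10¹¹).
r³/μ = 1.361×10⁶ s², so T = 2π × 1.167×10³ = 7.331×10³ s.
Converting: 7.331×10³ s ÷ 60.00 = 122.2 minutes.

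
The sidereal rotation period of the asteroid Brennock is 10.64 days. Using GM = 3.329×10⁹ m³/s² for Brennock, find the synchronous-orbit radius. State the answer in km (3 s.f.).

T = 10.64 days = 9.193×10⁵ s.
A synchronous orbit has period T, so by Kepler's third law a = (μT²/4π²)^(1/3).
μT²/4π² = 3.329×10⁹ × (9.193×10⁵)² / 39.48 = 7.126×10¹⁹ m³.
a = 4.146×10⁶ m = 4145.9 km.

r_sync ≈ 4150 km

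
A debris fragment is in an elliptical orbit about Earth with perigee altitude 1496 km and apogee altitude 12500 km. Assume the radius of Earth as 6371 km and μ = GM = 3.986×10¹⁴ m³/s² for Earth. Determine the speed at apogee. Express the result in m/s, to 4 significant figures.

r_p = 6371 + 1496 = 7867.0 km = 7.8670×10⁶ m.
r_a = 6371 + 12500 = 18871 km = 1.8871×10⁷ m.
Semi-major axis a = (r_p + r_a)/2 = 13369 km = 1.337×10⁷ m.
Vis-viva: v² = μ(2/r − 1/a) = 3.986×10¹⁴ × (1.060×10⁻⁷ − 7.480×10⁻⁸) = 1.243×10⁷ m²/s².
v = 3526 m/s.

v ≈ 3526 m/s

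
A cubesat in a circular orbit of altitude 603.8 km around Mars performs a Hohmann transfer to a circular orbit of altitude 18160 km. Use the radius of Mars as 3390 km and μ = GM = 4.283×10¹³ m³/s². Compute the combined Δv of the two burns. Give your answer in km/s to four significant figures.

Δv_total ≈ 1.600 km/s

r₁ = 3390 + 603.8 = 3993.8 km = 3.9938×10⁶ m.
r₂ = 3390 + 18160 = 21550 km = 2.1550×10⁷ m.
Transfer ellipse a_t = (r₁ + r₂)/2 = 1.277×10⁷ m.
At r₁: circular v_c1 = √(μ/r₁) = 3275 m/s; transfer-periapsis v_p = √[μ(2/r₁ − 1/a_t)] = 4254 m/s.
Δv₁ = v_p − v_c1 = 979.0 m/s.
At r₂: circular v_c2 = √(μ/r₂) = 1410 m/s; transfer-apoapsis v_a = √[μ(2/r₂ − 1/a_t)] = 788.3 m/s.
Δv₂ = v_c2 − v_a = 621.4 m/s.
Total Δv = Δv₁ + Δv₂ = 1600 m/s = 1.600 km/s.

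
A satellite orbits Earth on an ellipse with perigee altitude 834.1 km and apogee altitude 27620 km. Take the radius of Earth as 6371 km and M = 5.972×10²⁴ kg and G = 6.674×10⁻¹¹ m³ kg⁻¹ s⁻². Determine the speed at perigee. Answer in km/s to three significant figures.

μ = GM = 6.674×10⁻¹¹ × 5.972×10²⁴ = 3.986×10¹⁴ m³/s².
r_p = 6371 + 834.1 = 7205.1 km = 7.2051×10⁶ m.
r_a = 6371 + 27620 = 33991 km = 3.3991×10⁷ m.
Semi-major axis a = (r_p + r_a)/2 = 20598 km = 2.060×10⁷ m.
Vis-viva: v² = μ(2/r − 1/a) = 3.986×10¹⁴ × (2.776×10⁻⁷ − 4.855×10⁻⁸) = 9.129×10⁷ m²/s².
v = 9554 m/s = 9.554 km/s.

v ≈ 9.55 km/s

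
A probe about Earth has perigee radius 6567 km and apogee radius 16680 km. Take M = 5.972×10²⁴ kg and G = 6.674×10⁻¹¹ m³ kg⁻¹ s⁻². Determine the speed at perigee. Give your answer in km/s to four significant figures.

μ = GM = 6.674×10⁻¹¹ × 5.972×10²⁴ = 3.986×10¹⁴ m³/s².
Semi-major axis a = (r_p + r_a)/2 = 11624 km = 1.162×10⁷ m.
Vis-viva: v² = μ(2/r − 1/a) = 3.986×10¹⁴ × (3.046×10⁻⁷ − 8.603×10⁻⁸) = 8.710×10⁷ m²/s².
v = 9333 m/s = 9.333 km/s.

v ≈ 9.333 km/s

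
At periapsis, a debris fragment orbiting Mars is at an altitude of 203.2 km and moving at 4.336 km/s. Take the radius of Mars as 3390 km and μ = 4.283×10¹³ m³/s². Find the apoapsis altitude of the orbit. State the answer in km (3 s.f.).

r_p = 3390 + 203.2 = 3593.2 km = 3.593×10⁶ m.
Specific energy ε = v²/2 − μ/r = -2.519×10⁶ J/kg, so a = −μ/(2ε) = 8.500×10⁶ m.
The apsides satisfy r_p + r_a = 2a, so the apoapsis radius is 2a − r_p = 1.341×10⁷ m = 13408 km.
Apoapsis altitude = 13408 − 3390 = 10018 km.

apoapsis altitude ≈ 10000 km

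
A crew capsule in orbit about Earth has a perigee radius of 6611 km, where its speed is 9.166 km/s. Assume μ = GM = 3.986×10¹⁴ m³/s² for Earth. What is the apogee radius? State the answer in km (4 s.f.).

r_p = 6.611×10⁶ m.
Specific energy ε = v²/2 − μ/r = -1.829×10⁷ J/kg, so a = −μ/(2ε) = 1.090×10⁷ m.
The apsides satisfy r_p + r_a = 2a, so the apogee radius is 2a − r_p = 1.519×10⁷ m = 15187 km.

apogee radius ≈ 15190 km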